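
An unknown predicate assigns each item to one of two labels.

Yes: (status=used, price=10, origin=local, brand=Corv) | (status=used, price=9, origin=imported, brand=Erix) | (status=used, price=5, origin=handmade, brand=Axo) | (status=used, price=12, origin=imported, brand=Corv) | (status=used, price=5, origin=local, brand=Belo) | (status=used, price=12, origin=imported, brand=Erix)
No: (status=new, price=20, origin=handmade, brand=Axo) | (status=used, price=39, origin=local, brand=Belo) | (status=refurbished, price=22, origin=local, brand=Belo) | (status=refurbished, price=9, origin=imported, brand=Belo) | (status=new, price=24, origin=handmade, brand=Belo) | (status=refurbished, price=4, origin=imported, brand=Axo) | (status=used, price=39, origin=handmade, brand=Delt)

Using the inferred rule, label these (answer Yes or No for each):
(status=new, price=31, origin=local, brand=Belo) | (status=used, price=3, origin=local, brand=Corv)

The pattern is that an item is 'Yes' exactly when: status is used AND price ≤ 12.
(status=new, price=31, origin=local, brand=Belo): No (status is new, price = 31). (status=used, price=3, origin=local, brand=Corv): Yes (status is used, price = 3).

No, Yes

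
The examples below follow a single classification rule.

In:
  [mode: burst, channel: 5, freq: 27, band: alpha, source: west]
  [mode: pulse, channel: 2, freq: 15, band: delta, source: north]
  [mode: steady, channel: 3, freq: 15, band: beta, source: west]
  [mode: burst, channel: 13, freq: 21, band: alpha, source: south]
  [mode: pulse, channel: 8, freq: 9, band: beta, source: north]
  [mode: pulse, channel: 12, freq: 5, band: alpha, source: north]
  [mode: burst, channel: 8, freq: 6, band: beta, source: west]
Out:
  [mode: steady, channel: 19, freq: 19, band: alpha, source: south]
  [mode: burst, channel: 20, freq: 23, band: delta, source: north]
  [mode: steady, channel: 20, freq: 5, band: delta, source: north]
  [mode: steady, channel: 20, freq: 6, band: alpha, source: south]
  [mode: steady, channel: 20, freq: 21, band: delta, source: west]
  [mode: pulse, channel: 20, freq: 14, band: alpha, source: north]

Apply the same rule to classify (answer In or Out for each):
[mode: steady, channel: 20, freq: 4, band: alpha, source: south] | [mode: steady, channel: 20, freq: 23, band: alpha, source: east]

Out, Out

The rule appears to be: channel ≤ 13.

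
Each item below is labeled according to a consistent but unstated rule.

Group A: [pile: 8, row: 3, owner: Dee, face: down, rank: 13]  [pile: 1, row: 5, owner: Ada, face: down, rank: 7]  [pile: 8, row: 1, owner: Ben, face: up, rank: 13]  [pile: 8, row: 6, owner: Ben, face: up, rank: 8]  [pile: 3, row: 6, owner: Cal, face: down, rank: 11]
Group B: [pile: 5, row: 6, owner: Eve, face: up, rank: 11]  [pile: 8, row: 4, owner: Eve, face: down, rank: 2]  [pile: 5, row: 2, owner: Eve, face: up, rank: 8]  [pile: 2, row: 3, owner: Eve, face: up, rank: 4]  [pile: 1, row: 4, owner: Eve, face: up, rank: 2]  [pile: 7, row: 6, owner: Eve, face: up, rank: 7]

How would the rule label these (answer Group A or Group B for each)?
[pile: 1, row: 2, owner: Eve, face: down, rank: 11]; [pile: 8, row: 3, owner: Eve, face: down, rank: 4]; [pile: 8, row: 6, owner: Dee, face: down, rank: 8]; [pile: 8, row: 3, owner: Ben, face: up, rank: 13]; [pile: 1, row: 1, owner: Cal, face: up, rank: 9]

Group B, Group B, Group A, Group A, Group A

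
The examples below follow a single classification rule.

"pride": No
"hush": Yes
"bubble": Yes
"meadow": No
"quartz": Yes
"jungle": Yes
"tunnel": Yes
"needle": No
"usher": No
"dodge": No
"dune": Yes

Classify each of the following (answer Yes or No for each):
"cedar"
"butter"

No, Yes

Rule: even length AND contains 'u'. This holds for each 'Yes' example and fails for each 'No' one.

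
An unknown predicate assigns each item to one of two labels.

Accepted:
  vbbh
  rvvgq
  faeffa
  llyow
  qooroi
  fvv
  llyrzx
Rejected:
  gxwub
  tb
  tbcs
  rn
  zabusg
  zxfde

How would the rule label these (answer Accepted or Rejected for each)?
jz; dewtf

A rule that fits every label: has a double letter — true of each 'Accepted' example, false of each 'Rejected' one.
jz: Rejected (no doubled letter).
dewtf: Rejected (no doubled letter).

Rejected, Rejected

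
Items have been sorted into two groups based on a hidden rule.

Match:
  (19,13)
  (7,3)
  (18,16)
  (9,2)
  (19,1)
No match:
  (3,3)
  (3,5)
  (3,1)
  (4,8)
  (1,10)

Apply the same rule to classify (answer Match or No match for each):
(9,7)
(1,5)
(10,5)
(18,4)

Rule: first ≥ 5. This holds for each 'Match' example and fails for each 'No match' one.
(9,7) — first 9, hence Match. (1,5) — first 1, hence No match. (10,5) — first 10, hence Match. (18,4) — first 18, hence Match.

Match, No match, Match, Match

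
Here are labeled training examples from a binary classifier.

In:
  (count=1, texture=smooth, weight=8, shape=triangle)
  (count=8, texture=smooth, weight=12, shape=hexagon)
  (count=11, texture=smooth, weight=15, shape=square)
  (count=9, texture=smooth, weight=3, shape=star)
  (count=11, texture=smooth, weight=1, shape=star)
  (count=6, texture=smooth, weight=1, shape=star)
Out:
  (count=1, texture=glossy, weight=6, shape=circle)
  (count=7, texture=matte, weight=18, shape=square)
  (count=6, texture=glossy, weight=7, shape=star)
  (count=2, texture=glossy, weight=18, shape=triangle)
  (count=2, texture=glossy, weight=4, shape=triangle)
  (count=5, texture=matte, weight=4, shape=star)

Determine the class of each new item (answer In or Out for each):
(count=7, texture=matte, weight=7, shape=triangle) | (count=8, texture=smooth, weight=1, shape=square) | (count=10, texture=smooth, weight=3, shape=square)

The rule appears to be: texture is smooth.
(count=7, texture=matte, weight=7, shape=triangle) — texture is matte, hence Out.
(count=8, texture=smooth, weight=1, shape=square) — texture is smooth, hence In.
(count=10, texture=smooth, weight=3, shape=square) — texture is smooth, hence In.

Out, In, In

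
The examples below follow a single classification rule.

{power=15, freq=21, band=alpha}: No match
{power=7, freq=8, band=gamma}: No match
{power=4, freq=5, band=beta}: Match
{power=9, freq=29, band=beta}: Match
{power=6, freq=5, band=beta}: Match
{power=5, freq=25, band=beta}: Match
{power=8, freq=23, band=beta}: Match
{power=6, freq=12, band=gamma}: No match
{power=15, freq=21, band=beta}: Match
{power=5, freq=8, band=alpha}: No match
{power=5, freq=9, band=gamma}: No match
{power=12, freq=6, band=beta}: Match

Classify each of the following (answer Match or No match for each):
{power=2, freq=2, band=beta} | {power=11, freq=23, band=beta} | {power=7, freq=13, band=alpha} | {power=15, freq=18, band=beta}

Match, Match, No match, Match

Rule: band is beta. This holds for each 'Match' example and fails for each 'No match' one.
{power=2, freq=2, band=beta}: Match (band is beta).
{power=11, freq=23, band=beta}: Match (band is beta).
{power=7, freq=13, band=alpha}: No match (band is alpha).
{power=15, freq=18, band=beta}: Match (band is beta).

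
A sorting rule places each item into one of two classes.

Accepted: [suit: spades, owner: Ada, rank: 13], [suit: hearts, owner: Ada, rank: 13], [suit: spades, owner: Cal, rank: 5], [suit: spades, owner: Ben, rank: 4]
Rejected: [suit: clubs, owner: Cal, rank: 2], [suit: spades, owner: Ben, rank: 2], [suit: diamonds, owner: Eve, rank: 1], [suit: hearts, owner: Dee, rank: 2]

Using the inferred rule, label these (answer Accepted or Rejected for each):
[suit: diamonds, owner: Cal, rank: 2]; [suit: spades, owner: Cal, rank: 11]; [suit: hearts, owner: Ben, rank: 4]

The common property of the 'Accepted' items is: rank ≥ 4. No 'Rejected' item has it.
[suit: diamonds, owner: Cal, rank: 2]: rank = 2, doesn't match → Rejected.
[suit: spades, owner: Cal, rank: 11]: rank = 11, fits → Accepted.
[suit: hearts, owner: Ben, rank: 4]: rank = 4, fits → Accepted.

Rejected, Accepted, Accepted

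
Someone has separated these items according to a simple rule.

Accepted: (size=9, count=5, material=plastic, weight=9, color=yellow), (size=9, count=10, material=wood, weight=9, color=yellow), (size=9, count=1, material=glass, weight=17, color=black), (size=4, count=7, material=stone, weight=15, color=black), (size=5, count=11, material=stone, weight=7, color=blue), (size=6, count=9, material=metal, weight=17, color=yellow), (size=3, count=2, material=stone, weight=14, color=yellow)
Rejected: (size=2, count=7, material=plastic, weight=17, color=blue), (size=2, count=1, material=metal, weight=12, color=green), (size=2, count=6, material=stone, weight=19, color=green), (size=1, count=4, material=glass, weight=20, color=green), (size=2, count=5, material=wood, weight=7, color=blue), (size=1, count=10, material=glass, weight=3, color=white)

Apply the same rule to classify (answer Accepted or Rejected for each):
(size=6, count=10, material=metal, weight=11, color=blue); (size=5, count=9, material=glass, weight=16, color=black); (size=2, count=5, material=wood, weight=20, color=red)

Accepted, Accepted, Rejected

The simplest hypothesis consistent with all the labels is: size ≥ 3.
Accepted: (size=6, count=10, material=metal, weight=11, color=blue), since size = 6.
Accepted: (size=5, count=9, material=glass, weight=16, color=black), since size = 5.
Rejected: (size=2, count=5, material=wood, weight=20, color=red), since size = 2.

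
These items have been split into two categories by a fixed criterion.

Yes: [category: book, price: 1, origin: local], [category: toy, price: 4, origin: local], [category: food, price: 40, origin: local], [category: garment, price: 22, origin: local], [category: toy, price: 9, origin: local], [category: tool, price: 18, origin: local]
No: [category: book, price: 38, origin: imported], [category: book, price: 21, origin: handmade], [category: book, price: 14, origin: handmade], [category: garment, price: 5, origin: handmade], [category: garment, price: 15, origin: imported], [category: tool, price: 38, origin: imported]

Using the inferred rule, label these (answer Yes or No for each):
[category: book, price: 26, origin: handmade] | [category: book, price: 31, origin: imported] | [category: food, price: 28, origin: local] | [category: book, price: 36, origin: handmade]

No, No, Yes, No

The common property of the 'Yes' items is: origin is local. No 'No' item has it.
[category: book, price: 26, origin: handmade]: origin is handmade — does not pass, so No.
[category: book, price: 31, origin: imported]: origin is imported — does not pass, so No.
[category: food, price: 28, origin: local]: origin is local — qualifies, so Yes.
[category: book, price: 36, origin: handmade]: origin is handmade — does not pass, so No.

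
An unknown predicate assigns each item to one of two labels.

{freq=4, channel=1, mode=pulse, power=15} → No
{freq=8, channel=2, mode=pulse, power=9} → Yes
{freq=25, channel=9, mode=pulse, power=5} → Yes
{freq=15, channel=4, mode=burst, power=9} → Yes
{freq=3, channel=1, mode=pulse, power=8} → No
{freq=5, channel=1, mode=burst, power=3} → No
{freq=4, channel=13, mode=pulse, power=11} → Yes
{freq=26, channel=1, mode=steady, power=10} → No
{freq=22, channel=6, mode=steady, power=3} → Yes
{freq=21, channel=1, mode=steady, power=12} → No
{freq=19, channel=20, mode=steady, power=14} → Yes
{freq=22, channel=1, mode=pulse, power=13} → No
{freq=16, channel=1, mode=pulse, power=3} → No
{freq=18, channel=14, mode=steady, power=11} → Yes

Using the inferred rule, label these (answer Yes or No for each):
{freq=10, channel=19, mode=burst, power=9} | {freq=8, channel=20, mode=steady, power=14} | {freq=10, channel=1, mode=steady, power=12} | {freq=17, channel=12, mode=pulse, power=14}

The distinguishing property — channel ≥ 2 — holds for all the 'Yes' cases and none of the 'No' cases.

Yes, Yes, No, Yes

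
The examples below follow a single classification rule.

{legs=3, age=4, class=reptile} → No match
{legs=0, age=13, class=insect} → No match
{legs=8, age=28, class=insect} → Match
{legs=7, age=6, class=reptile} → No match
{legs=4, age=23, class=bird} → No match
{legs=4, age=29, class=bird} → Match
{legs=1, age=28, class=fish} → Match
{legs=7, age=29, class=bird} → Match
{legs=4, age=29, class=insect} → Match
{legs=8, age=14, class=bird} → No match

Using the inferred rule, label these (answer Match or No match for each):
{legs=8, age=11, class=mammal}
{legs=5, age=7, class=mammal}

The classifier is using: age ≥ 28.

No match, No match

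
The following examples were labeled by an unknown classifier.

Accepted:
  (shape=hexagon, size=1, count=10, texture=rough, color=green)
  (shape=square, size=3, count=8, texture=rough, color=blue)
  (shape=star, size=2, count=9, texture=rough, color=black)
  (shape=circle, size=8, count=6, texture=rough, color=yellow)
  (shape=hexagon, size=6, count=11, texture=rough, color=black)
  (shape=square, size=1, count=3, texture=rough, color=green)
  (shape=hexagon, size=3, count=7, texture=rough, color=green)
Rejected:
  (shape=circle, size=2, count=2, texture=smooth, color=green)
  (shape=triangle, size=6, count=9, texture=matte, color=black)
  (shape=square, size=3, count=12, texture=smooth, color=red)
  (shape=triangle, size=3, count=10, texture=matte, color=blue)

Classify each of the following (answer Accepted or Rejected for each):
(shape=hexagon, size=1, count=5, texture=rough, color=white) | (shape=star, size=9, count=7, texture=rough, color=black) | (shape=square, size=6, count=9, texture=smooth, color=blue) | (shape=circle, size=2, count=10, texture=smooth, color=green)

Accepted, Accepted, Rejected, Rejected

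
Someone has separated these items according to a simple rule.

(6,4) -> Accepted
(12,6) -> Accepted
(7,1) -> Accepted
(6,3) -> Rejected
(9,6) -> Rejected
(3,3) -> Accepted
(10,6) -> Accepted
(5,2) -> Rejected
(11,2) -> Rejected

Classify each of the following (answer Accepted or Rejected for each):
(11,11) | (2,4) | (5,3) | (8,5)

Looking at the examples, the only property every 'Accepted' case has and every 'Rejected' case lacks is: sum is even.
(11,11): 11+11 = 22, passes → Accepted. (2,4): 2+4 = 6, passes → Accepted. (5,3): 5+3 = 8, passes → Accepted. (8,5): 8+5 = 13, does not pass → Rejected.

Accepted, Accepted, Accepted, Rejected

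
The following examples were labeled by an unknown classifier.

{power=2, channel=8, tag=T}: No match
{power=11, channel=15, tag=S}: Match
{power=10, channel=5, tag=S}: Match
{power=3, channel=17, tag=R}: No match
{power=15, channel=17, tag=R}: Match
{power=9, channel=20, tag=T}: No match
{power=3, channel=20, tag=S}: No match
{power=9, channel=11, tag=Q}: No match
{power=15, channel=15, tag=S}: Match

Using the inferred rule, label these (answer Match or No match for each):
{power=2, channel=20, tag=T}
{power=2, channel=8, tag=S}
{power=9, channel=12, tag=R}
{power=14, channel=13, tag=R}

The pattern is that an item is 'Match' exactly when: power ≥ 10.
{power=2, channel=20, tag=T}: No match (power = 2).
{power=2, channel=8, tag=S}: No match (power = 2).
{power=9, channel=12, tag=R}: No match (power = 9).
{power=14, channel=13, tag=R}: Match (power = 14).

No match, No match, No match, Match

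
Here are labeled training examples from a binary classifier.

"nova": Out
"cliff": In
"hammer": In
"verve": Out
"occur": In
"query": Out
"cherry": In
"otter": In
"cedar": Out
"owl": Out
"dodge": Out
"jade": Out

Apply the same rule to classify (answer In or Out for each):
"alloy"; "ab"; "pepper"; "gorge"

In, Out, In, Out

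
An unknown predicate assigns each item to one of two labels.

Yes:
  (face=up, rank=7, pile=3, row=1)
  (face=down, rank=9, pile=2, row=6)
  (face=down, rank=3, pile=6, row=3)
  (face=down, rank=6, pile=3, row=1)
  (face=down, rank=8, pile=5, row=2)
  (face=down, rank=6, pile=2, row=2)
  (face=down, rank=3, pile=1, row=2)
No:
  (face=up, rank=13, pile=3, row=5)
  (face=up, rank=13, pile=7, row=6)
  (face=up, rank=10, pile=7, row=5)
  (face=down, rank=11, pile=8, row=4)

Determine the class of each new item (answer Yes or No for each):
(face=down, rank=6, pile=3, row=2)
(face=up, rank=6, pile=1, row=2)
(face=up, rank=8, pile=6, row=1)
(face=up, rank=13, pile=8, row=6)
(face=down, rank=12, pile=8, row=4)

All 'Yes' examples share one property — rank ≤ 9 — and every 'No' example lacks it.
(face=down, rank=6, pile=3, row=2) → rank = 6 → Yes.
(face=up, rank=6, pile=1, row=2) → rank = 6 → Yes.
(face=up, rank=8, pile=6, row=1) → rank = 8 → Yes.
(face=up, rank=13, pile=8, row=6) → rank = 13 → No.
(face=down, rank=12, pile=8, row=4) → rank = 12 → No.

Yes, Yes, Yes, No, No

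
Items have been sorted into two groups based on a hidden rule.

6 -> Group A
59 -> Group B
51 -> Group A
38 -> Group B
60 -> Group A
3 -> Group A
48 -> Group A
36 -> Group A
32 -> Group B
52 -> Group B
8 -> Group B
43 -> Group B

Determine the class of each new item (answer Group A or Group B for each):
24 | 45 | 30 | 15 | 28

Every 'Group A' example satisfies: multiple of 3. None of the 'Group B' examples do.
24 — 24 = 3·8, hence Group A. 45 — 45 = 3·15, hence Group A. 30 — 30 = 3·10, hence Group A. 15 — 15 = 3·5, hence Group A. 28 — 28 = 3·9 + 1, hence Group B.

Group A, Group A, Group A, Group A, Group B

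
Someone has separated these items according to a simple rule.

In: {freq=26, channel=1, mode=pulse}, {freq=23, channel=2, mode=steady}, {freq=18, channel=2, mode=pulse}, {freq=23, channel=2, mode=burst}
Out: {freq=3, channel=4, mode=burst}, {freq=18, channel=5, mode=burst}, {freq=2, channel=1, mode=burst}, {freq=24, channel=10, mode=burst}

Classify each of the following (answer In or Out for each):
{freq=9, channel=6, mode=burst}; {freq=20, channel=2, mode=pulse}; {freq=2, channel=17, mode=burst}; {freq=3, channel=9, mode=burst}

The rule appears to be: channel ≤ 2 AND freq ≥ 3.

Out, In, Out, Out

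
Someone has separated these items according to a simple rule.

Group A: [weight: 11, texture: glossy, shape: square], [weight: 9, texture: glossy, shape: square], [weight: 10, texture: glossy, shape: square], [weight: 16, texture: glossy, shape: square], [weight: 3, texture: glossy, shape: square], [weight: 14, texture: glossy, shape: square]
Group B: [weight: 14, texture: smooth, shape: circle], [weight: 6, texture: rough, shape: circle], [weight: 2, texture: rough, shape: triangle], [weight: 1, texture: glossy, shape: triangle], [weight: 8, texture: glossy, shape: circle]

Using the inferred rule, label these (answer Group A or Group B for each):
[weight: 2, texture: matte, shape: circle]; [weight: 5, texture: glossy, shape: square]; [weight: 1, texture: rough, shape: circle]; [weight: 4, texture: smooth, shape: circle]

The pattern is that an item is 'Group A' exactly when: shape is square.
[weight: 2, texture: matte, shape: circle] — shape is circle, hence Group B.
[weight: 5, texture: glossy, shape: square] — shape is square, hence Group A.
[weight: 1, texture: rough, shape: circle] — shape is circle, hence Group B.
[weight: 4, texture: smooth, shape: circle] — shape is circle, hence Group B.

Group B, Group A, Group B, Group B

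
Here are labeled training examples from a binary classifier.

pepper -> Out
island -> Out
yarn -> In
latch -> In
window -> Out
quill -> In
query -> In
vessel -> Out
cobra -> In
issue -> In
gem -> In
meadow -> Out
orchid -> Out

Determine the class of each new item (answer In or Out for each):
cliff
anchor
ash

All 'In' examples share one property — length ≤ 5 — and every 'Out' example lacks it.

In, Out, In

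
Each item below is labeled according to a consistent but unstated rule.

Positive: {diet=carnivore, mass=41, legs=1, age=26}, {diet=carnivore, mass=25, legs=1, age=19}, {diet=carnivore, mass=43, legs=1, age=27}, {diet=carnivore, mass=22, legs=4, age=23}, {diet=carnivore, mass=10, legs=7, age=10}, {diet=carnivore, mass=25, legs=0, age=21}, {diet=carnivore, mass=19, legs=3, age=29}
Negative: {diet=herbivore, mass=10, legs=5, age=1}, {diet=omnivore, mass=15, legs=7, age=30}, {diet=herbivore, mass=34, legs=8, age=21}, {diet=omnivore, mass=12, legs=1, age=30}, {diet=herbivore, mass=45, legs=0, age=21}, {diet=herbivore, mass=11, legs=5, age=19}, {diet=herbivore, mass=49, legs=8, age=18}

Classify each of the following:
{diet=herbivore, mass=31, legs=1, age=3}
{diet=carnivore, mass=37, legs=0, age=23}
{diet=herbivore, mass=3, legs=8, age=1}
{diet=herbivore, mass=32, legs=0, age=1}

Negative, Positive, Negative, Negative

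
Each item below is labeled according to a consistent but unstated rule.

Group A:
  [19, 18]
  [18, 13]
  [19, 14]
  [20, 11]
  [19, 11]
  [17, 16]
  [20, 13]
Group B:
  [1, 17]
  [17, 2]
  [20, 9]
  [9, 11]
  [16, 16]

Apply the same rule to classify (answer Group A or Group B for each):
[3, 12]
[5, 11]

The common property of the 'Group A' items is: first > second AND sum ≥ 30. No 'Group B' item has it.
[3, 12] — 3 < 12, 3+12 = 15, hence Group B. [5, 11] — 5 < 11, 5+11 = 16, hence Group B.

Group B, Group B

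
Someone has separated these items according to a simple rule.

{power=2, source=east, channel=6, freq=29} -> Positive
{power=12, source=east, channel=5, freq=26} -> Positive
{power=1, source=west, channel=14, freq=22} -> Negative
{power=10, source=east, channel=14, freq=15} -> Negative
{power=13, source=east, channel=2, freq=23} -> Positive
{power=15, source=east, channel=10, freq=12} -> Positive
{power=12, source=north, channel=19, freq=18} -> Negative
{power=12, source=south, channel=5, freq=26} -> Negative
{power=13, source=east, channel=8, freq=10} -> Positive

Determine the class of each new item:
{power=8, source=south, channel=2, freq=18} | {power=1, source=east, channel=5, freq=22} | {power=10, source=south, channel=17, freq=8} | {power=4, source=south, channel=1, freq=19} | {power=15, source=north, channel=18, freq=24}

Negative, Positive, Negative, Negative, Negative

All 'Positive' examples share one property — source is east AND channel ≤ 10 — and every 'Negative' example lacks it.
{power=8, source=south, channel=2, freq=18}: source is south, channel = 2, does not fit → Negative. {power=1, source=east, channel=5, freq=22}: source is east, channel = 5, passes → Positive. {power=10, source=south, channel=17, freq=8}: source is south, channel = 17, does not fit → Negative. {power=4, source=south, channel=1, freq=19}: source is south, channel = 1, does not fit → Negative. {power=15, source=north, channel=18, freq=24}: source is north, channel = 18, does not fit → Negative.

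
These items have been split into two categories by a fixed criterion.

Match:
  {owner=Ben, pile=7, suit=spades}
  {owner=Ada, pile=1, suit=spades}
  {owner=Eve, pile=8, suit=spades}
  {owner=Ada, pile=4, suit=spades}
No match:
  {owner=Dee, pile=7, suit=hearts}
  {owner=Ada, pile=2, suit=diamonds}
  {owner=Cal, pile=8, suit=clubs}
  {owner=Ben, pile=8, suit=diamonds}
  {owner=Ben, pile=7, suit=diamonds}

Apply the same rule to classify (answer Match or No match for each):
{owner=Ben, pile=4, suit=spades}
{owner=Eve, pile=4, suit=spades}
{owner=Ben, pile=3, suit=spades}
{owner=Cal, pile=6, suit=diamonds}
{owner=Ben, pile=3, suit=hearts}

Match, Match, Match, No match, No match

One predicate separates the groups cleanly: suit is spades.
{owner=Ben, pile=4, suit=spades}: suit is spades, meets the rule → Match. {owner=Eve, pile=4, suit=spades}: suit is spades, meets the rule → Match. {owner=Ben, pile=3, suit=spades}: suit is spades, meets the rule → Match. {owner=Cal, pile=6, suit=diamonds}: suit is diamonds, does not pass → No match. {owner=Ben, pile=3, suit=hearts}: suit is hearts, does not pass → No match.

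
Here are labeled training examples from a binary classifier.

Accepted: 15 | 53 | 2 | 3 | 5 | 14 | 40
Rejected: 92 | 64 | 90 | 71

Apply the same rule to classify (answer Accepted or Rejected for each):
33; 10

Accepted, Accepted

The common property of the 'Accepted' items is: at most 53. No 'Rejected' item has it.
33: 33 ≤ 53 — has this property, so Accepted. 10: 10 ≤ 53 — has this property, so Accepted.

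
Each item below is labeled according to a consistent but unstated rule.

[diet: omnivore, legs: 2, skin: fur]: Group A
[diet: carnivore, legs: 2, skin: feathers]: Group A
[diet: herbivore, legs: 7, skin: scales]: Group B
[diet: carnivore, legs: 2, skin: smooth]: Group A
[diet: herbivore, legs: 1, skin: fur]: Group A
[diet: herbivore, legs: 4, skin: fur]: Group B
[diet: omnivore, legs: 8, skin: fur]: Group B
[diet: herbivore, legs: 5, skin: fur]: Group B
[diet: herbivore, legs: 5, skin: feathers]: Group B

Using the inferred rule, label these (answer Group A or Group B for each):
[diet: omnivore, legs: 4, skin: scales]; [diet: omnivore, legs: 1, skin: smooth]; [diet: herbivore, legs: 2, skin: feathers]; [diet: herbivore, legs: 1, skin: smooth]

The pattern is that an item is 'Group A' exactly when: legs ≤ 2.
[diet: omnivore, legs: 4, skin: scales]: legs = 4, doesn't match → Group B. [diet: omnivore, legs: 1, skin: smooth]: legs = 1, passes → Group A. [diet: herbivore, legs: 2, skin: feathers]: legs = 2, passes → Group A. [diet: herbivore, legs: 1, skin: smooth]: legs = 1, passes → Group A.

Group B, Group A, Group A, Group A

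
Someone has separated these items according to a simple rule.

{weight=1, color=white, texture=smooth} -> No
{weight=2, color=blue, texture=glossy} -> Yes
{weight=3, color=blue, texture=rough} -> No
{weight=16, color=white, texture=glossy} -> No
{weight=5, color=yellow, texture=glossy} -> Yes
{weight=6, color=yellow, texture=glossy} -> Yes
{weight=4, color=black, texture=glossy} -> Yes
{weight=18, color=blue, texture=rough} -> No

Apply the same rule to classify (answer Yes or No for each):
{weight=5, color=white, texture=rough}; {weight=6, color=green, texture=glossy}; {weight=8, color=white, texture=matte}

No, Yes, No

One predicate separates the groups cleanly: texture is glossy AND weight ≤ 6.
{weight=5, color=white, texture=rough}: No (texture is rough, weight = 5).
{weight=6, color=green, texture=glossy}: Yes (texture is glossy, weight = 6).
{weight=8, color=white, texture=matte}: No (texture is matte, weight = 8).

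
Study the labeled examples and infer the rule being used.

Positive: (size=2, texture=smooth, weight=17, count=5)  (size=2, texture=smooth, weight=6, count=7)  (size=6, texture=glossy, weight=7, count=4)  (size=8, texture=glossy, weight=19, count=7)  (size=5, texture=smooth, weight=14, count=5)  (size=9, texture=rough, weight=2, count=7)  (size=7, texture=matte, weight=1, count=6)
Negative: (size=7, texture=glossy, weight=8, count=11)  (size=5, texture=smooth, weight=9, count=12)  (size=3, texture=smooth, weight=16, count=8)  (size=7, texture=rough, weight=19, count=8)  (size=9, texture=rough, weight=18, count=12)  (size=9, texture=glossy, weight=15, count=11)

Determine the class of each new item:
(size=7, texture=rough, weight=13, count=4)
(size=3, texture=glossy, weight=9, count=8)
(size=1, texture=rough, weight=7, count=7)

Positive, Negative, Positive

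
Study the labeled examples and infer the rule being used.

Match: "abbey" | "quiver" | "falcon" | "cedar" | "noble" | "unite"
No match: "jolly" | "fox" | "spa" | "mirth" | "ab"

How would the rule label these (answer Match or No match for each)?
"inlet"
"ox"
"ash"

One predicate separates the groups cleanly: has ≥ 2 vowels.
"inlet": Match (2 vowels). "ox": No match (1 vowel). "ash": No match (1 vowel).

Match, No match, No match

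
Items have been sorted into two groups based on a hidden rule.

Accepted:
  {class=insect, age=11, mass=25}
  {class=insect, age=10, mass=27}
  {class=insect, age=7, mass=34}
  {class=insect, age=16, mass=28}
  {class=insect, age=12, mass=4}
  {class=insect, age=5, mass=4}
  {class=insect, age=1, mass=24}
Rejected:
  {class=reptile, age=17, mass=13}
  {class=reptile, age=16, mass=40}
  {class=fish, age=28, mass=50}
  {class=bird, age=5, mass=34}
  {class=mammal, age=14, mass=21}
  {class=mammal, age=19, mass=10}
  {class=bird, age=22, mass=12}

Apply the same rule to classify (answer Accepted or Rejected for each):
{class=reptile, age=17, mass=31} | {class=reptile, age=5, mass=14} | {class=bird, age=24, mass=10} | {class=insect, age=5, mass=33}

All 'Accepted' examples share one property — class is insect — and every 'Rejected' example lacks it.
{class=reptile, age=17, mass=31}: Rejected (class is reptile). {class=reptile, age=5, mass=14}: Rejected (class is reptile). {class=bird, age=24, mass=10}: Rejected (class is bird). {class=insect, age=5, mass=33}: Accepted (class is insect).

Rejected, Rejected, Rejected, Accepted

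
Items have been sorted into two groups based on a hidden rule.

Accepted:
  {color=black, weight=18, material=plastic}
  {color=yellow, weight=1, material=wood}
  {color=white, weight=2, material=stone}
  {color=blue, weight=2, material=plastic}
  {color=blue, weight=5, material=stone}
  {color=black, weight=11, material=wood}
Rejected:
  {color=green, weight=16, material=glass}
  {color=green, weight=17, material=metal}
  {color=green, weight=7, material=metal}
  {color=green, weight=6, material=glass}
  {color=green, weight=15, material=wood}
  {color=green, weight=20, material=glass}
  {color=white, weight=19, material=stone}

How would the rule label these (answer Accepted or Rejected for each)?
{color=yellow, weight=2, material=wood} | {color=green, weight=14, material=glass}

Accepted, Rejected

Rule: color is black OR weight ≤ 5. This holds for each 'Accepted' example and fails for each 'Rejected' one.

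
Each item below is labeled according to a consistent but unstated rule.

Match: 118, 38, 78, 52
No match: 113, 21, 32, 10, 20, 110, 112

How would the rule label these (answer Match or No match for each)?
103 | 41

No match, No match

One predicate separates the groups cleanly: digit sum ≥ 6.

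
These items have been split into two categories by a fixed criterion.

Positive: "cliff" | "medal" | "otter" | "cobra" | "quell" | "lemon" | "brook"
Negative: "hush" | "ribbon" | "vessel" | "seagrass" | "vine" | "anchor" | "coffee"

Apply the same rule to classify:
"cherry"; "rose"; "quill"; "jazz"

The rule appears to be: odd length.
"cherry": length 6 — does not fit, so Negative.
"rose": length 4 — does not fit, so Negative.
"quill": length 5 — passes, so Positive.
"jazz": length 4 — does not fit, so Negative.

Negative, Negative, Positive, Negative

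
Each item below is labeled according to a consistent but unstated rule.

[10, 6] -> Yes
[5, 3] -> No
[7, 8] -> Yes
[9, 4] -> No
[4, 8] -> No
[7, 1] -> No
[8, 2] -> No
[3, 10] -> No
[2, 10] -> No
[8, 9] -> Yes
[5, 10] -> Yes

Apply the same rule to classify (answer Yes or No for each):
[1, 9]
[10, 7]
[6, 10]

One predicate separates the groups cleanly: sum ≥ 15.
[1, 9]: 1+9 = 10 — does not satisfy this, so No. [10, 7]: 10+7 = 17 — meets the rule, so Yes. [6, 10]: 6+10 = 16 — meets the rule, so Yes.

No, Yes, Yes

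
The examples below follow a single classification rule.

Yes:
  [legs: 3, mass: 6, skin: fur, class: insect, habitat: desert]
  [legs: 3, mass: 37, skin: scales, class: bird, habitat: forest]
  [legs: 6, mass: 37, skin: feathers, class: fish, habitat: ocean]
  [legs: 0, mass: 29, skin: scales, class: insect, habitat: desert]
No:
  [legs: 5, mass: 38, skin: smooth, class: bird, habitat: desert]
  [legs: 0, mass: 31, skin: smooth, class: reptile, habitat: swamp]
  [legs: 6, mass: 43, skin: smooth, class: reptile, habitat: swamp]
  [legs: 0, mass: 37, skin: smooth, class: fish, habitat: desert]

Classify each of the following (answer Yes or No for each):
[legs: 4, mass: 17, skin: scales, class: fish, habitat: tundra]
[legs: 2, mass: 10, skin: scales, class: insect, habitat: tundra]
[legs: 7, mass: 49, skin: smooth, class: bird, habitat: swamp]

Yes, Yes, No

The distinguishing property — skin is not smooth — holds for all the 'Yes' cases and none of the 'No' cases.
Yes: [legs: 4, mass: 17, skin: scales, class: fish, habitat: tundra], since skin is scales. Yes: [legs: 2, mass: 10, skin: scales, class: insect, habitat: tundra], since skin is scales. No: [legs: 7, mass: 49, skin: smooth, class: bird, habitat: swamp], since skin is smooth.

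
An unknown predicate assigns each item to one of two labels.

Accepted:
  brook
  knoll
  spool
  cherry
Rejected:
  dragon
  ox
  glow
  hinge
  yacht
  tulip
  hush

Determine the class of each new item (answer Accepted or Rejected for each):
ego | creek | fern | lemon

Every 'Accepted' example satisfies: has a double letter. None of the 'Rejected' examples do.
Rejected: ego, since no doubled letter.
Accepted: creek, since 'ee' doubled.
Rejected: fern, since no doubled letter.
Rejected: lemon, since no doubled letter.

Rejected, Accepted, Rejected, Rejected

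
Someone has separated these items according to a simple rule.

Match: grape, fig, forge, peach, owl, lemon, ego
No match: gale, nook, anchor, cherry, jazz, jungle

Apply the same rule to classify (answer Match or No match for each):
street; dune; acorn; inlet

Rule: odd length. This holds for each 'Match' example and fails for each 'No match' one.
street: length 6 — does not fit, so No match.
dune: length 4 — does not fit, so No match.
acorn: length 5 — passes, so Match.
inlet: length 5 — passes, so Match.

No match, No match, Match, Match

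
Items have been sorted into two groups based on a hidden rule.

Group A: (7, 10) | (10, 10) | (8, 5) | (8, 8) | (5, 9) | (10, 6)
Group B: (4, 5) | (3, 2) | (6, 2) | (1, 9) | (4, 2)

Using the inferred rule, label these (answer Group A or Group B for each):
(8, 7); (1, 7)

The distinguishing property — sum ≥ 13 — holds for all the 'Group A' cases and none of the 'Group B' cases.
(8, 7): 8+7 = 15, has this property → Group A. (1, 7): 1+7 = 8, fails this test → Group B.

Group A, Group B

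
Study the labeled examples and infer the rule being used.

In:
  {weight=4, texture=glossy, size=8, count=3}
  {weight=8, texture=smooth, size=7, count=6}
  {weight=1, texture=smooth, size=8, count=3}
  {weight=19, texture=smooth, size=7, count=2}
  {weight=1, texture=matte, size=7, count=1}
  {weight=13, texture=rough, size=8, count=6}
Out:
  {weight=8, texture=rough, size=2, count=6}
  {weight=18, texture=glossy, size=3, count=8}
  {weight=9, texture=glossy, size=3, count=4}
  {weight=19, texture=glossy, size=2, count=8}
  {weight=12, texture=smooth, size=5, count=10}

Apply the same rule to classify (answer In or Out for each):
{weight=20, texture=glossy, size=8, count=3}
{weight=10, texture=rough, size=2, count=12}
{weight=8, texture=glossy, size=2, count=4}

The distinguishing property — size ≥ 7 — holds for all the 'In' cases and none of the 'Out' cases.
{weight=20, texture=glossy, size=8, count=3}: size = 8 — fits, so In. {weight=10, texture=rough, size=2, count=12}: size = 2 — does not pass, so Out. {weight=8, texture=glossy, size=2, count=4}: size = 2 — does not pass, so Out.

In, Out, Out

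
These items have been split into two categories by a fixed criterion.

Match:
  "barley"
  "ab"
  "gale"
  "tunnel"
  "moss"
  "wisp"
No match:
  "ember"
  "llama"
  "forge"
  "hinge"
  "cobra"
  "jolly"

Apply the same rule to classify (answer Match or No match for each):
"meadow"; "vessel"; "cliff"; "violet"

Rule: even length. This holds for each 'Match' example and fails for each 'No match' one.
"meadow": Match (length 6). "vessel": Match (length 6). "cliff": No match (length 5). "violet": Match (length 6).

Match, Match, No match, Match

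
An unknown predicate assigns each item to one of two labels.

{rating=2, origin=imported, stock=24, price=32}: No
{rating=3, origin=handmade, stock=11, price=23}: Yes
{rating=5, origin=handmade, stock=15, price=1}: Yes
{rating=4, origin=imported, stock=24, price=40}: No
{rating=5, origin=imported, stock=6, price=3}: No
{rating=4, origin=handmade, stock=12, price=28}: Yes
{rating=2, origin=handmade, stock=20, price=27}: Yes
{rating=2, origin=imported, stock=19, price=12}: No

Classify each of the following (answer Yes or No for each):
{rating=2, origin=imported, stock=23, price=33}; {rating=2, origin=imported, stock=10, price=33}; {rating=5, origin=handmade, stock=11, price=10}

A rule that fits every label: origin is handmade — true of each 'Yes' example, false of each 'No' one.
{rating=2, origin=imported, stock=23, price=33}: origin is imported — does not pass, so No. {rating=2, origin=imported, stock=10, price=33}: origin is imported — does not pass, so No. {rating=5, origin=handmade, stock=11, price=10}: origin is handmade — checks out, so Yes.

No, No, Yes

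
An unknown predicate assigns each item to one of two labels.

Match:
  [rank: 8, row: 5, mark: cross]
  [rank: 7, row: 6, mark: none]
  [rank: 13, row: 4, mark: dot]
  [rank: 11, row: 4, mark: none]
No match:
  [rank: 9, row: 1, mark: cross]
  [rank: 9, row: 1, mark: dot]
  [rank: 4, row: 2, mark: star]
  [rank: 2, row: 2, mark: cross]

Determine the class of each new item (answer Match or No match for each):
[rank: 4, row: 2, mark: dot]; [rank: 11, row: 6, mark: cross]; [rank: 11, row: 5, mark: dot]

'Match' ⟺ row ≥ 4.
No match: [rank: 4, row: 2, mark: dot], since row = 2.
Match: [rank: 11, row: 6, mark: cross], since row = 6.
Match: [rank: 11, row: 5, mark: dot], since row = 5.

No match, Match, Match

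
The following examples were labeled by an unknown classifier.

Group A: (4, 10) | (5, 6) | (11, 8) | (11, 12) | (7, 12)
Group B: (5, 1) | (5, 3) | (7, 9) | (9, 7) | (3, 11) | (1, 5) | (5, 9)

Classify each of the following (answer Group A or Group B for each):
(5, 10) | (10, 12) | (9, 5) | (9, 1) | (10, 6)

All 'Group A' examples share one property — second is even — and every 'Group B' example lacks it.

Group A, Group A, Group B, Group B, Group A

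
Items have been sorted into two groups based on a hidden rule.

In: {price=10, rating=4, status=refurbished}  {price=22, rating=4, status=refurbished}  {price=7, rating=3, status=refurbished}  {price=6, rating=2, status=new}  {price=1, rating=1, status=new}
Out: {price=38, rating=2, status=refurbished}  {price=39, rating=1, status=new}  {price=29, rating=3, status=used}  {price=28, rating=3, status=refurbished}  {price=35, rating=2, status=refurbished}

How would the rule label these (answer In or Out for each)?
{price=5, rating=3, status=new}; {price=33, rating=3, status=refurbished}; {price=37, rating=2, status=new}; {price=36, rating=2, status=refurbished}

The rule appears to be: price ≤ 22.
{price=5, rating=3, status=new}: price = 5 — has this property, so In. {price=33, rating=3, status=refurbished}: price = 33 — fails this test, so Out. {price=37, rating=2, status=new}: price = 37 — fails this test, so Out. {price=36, rating=2, status=refurbished}: price = 36 — fails this test, so Out.

In, Out, Out, Out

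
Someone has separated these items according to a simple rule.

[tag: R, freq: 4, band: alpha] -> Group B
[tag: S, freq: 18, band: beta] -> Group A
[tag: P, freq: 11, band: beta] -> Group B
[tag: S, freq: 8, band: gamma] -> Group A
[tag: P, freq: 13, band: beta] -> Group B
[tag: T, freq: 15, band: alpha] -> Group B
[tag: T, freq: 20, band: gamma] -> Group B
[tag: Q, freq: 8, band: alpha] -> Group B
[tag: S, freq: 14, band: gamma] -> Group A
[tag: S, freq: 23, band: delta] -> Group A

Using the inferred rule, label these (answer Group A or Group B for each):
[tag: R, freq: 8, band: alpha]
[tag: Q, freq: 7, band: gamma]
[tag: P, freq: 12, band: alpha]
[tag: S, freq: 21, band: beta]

The common property of the 'Group A' items is: tag is S. No 'Group B' item has it.

Group B, Group B, Group B, Group A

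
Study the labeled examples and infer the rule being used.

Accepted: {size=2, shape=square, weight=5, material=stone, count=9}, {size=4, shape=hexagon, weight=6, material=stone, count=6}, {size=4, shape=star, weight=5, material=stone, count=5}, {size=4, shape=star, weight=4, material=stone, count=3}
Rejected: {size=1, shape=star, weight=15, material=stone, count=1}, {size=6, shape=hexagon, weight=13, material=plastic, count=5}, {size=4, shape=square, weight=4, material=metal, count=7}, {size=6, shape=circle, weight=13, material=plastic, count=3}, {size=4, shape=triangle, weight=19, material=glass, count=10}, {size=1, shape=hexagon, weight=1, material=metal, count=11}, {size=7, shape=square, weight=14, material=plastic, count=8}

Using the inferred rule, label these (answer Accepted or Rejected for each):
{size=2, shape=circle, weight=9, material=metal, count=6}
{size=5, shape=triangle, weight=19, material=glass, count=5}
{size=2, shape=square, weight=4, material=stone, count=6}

Rejected, Rejected, Accepted

The pattern is that an item is 'Accepted' exactly when: material is stone AND size ≥ 2.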